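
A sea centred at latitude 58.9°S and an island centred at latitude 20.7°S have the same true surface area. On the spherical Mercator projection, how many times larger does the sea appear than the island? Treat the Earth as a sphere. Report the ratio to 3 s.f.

3.28

Mercator areal scale is sec²φ.
At 58.9°: sec²(58.9°) = 1/0.5165² = 3.748.
At 20.7°: sec²(20.7°) = 1/0.9354² = 1.143.
Ratio = 3.748/1.143 = cos²(20.7°)/cos²(58.9°) ≈ 3.28.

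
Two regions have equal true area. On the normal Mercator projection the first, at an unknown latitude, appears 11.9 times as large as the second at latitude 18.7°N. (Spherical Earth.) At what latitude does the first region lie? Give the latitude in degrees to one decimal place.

74.1°

For equal true areas on Mercator, apparent areas scale as sec²φ, so the ratio is cos²φ₂ / cos²φ₁.
cos²φ₂ / cos²φ₁ = 11.9  ⇒  cos φ₁ = cos 18.7° / √11.9 = 0.9472/3.450 = 0.2746.
φ₁ = arccos(0.2746) ≈ 74.1°.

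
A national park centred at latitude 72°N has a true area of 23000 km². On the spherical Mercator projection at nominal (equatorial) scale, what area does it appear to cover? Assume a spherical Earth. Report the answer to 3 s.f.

241000 km²

Mercator is conformal, so the point scale is isotropic: h = k = sec φ = 1/cos φ.
Areal scale = k² = sec²φ = 1/cos²(72°) = 1/0.3090² = 10.47.
Apparent area = 23000 × 10.47 ≈ 241000 km².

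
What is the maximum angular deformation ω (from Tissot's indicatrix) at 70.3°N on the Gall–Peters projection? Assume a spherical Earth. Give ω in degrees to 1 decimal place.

78.0°

The Gall–Peters projection is cylindrical equal-area with φ₀ = 45°. Cylindrical equal-area (φ₀ = 45°): h = cos φ / cos 45° along meridians, k = cos 45° / cos φ along parallels; h·k = 1.
At 70.3°: h = 0.4767, k = 2.098; principal scales a = 2.098, b = 0.4767.
sin(ω/2) = (a − b)/(a + b) = 1.621/2.574 = 0.6296, so ω = 2 arcsin(0.6296) ≈ 78.0°.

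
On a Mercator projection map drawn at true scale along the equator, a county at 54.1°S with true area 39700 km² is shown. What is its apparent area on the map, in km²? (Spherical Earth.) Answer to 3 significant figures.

Mercator is conformal, so the point scale is isotropic: h = k = sec φ = 1/cos φ.
Areal scale = k² = sec²φ = 1/cos²(54.1°) = 1/0.5864² = 2.908.
Apparent area = 39700 × 2.908 ≈ 115000 km².

115000 km²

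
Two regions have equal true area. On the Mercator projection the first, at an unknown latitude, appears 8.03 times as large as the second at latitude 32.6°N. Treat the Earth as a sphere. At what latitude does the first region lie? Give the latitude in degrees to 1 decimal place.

72.7°

On Mercator, (apparent₁)/(apparent₂) = sec²φ₁ / sec²φ₂ when true areas are equal.
cos²φ₂ / cos²φ₁ = 8.03  ⇒  cos φ₁ = cos 32.6° / √8.03 = 0.8425/2.834 = 0.2973.
φ₁ = arccos(0.2973) ≈ 72.7°.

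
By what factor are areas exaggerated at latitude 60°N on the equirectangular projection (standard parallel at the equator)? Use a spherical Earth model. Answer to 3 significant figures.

In the plate carrée (x = Rλ, y = Rφ), meridians are true-scale (h = 1) and parallels are stretched by k = sec φ.
Areal scale = h·k = 1 × sec φ; at 60°, h = 1.000, k = 2.000, so h·k = 2.000.

2.00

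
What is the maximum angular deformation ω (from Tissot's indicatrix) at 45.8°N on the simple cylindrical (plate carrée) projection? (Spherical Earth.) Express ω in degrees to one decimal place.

20.6°

For the equirectangular projection with φ₀ = 0 (plate carrée), h = 1 along meridians and k = sec φ along parallels.
At 45.8°: h = 1.000, k = 1.434; principal scales a = 1.434, b = 1.000.
sin(ω/2) = (a − b)/(a + b) = 0.4344/2.434 = 0.1784, so ω = 2 arcsin(0.1784) ≈ 20.6°.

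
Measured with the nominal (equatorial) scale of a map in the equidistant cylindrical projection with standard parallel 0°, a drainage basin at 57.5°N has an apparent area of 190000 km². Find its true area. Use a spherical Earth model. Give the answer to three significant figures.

Plate carrée maps x = Rλ, y = Rφ. The meridian scale is h = 1 and the parallel scale is k = 1/cos φ = sec φ.
Areal scale = h·k = 1 × sec φ; at 57.5°, h = 1.000, k = 1.861, so h·k = 1.861.
True area = apparent / (areal scale) = 190000 / 1.861 ≈ 102000 km².

102000 km²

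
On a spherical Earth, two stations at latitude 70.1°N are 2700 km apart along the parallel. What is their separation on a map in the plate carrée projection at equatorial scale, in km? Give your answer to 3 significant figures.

7930 km

Plate carrée maps x = Rλ, y = Rφ. The meridian scale is h = 1 and the parallel scale is k = 1/cos φ = sec φ.
Along the parallel, k = sec 70.1° = 1/0.3404 = 2.938.
Map distance = 2700 × 2.938 ≈ 7930 km.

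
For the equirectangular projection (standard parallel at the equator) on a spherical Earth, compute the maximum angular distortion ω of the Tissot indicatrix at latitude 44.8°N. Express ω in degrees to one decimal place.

19.6°

In the plate carrée (x = Rλ, y = Rφ), meridians are true-scale (h = 1) and parallels are stretched by k = sec φ.
At 44.8°: h = 1.000, k = 1.409; principal scales a = 1.409, b = 1.000.
sin(ω/2) = (a − b)/(a + b) = 0.4093/2.409 = 0.1699, so ω = 2 arcsin(0.1699) ≈ 19.6°.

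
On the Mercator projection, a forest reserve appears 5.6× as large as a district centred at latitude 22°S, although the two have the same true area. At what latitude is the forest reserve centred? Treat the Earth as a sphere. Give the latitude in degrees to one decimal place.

66.9°

On Mercator, (apparent₁)/(apparent₂) = sec²φ₁ / sec²φ₂ when true areas are equal.
cos²φ₂ / cos²φ₁ = 5.6  ⇒  cos φ₁ = cos 22° / √5.6 = 0.9272/2.366 = 0.3918.
φ₁ = arccos(0.3918) ≈ 66.9°.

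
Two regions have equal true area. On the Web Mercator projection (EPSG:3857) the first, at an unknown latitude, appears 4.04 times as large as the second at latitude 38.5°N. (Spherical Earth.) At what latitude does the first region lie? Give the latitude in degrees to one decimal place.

67.1°

Mercator areal scale is sec²φ, so apparent-area ratio = sec²φ₁ / sec²φ₂ = cos²φ₂ / cos²φ₁.
cos²φ₂ / cos²φ₁ = 4.04  ⇒  cos φ₁ = cos 38.5° / √4.04 = 0.7826/2.010 = 0.3894.
φ₁ = arccos(0.3894) ≈ 67.1°.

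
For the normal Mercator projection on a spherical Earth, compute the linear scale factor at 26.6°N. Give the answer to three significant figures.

Mercator is conformal, so the point scale is isotropic: h = k = sec φ = 1/cos φ.
k = 1/cos 26.6° = 1/0.8942 = 1.118.

1.12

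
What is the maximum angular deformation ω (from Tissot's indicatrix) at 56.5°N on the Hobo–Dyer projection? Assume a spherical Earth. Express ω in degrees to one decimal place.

40.7°

Hobo–Dyer is a cylindrical equal-area projection with standard parallels at ±37.5°. A cylindrical equal-area projection with standard parallel φ₀ has meridian scale h = cos φ / cos φ₀ and parallel scale k = cos φ₀ / cos φ (so areas are preserved, h·k = 1).
At 56.5°: h = 0.6957, k = 1.437; principal scales a = 1.437, b = 0.6957.
sin(ω/2) = (a − b)/(a + b) = 0.7417/2.133 = 0.3477, so ω = 2 arcsin(0.3477) ≈ 40.7°.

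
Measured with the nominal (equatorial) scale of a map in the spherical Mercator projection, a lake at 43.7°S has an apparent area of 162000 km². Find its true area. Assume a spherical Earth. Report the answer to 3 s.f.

84700 km²

For Mercator, h = k = sec φ (a conformal cylindrical projection has a single point scale, 1/cos φ).
Areal scale = k² = sec²φ = 1/cos²(43.7°) = 1/0.7230² = 1.913.
True area = apparent / (areal scale) = 162000 / 1.913 ≈ 84700 km².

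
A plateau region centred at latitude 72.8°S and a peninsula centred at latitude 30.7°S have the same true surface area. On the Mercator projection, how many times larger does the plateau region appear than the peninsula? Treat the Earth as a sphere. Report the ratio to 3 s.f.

On Mercator, area is exaggerated by sec²φ = 1/cos²φ.
At 72.8°: sec²(72.8°) = 1/0.2957² = 11.44.
At 30.7°: sec²(30.7°) = 1/0.8599² = 1.353.
Ratio = 11.44/1.353 = cos²(30.7°)/cos²(72.8°) ≈ 8.46.

8.46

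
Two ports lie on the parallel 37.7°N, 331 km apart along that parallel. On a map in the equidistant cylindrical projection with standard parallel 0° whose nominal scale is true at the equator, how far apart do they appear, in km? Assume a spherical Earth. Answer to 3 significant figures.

In the plate carrée (x = Rλ, y = Rφ), meridians are true-scale (h = 1) and parallels are stretched by k = sec φ.
Along the parallel, k = sec 37.7° = 1/0.7912 = 1.264.
Map distance = 331 × 1.264 ≈ 418 km.

418 km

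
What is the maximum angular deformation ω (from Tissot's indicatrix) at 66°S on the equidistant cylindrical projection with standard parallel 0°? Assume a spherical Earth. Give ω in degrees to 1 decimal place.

Plate carrée maps x = Rλ, y = Rφ. The meridian scale is h = 1 and the parallel scale is k = 1/cos φ = sec φ.
At 66°: h = 1.000, k = 2.459; principal scales a = 2.459, b = 1.000.
sin(ω/2) = (a − b)/(a + b) = 1.459/3.459 = 0.4217, so ω = 2 arcsin(0.4217) ≈ 49.9°.

49.9°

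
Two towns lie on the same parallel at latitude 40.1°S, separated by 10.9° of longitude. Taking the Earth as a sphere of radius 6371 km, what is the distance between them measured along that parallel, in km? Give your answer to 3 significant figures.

927 km

Arc length along a parallel = R cos φ · Δλ (with Δλ in radians).
= 6371 × cos 40.1° × (10.9° × π/180) = 6371 × 0.7649 × 0.1902 ≈ 927 km.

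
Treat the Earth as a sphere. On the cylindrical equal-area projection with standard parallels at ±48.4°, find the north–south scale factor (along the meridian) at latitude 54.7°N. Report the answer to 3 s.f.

For cylindrical equal-area with standard parallel φ₀, h = cos φ / cos φ₀ and k = cos φ₀ / cos φ, so h·k = 1.
h = cos 54.7° / cos 48.4° = 0.5779/0.6639 = 0.8704.

0.870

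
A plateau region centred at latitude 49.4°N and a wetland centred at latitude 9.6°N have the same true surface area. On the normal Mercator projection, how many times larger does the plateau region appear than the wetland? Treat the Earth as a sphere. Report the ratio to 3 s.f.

On Mercator, area is exaggerated by sec²φ = 1/cos²φ.
At 49.4°: sec²(49.4°) = 1/0.6508² = 2.361.
At 9.6°: sec²(9.6°) = 1/0.9860² = 1.029.
Ratio = 2.361/1.029 = cos²(9.6°)/cos²(49.4°) ≈ 2.30.

2.30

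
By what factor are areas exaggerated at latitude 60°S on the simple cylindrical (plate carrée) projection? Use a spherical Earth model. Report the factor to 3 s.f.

Plate carrée maps x = Rλ, y = Rφ. The meridian scale is h = 1 and the parallel scale is k = 1/cos φ = sec φ.
Areal scale = h·k = 1 × sec φ; at 60°, h = 1.000, k = 2.000, so h·k = 2.000.

2.00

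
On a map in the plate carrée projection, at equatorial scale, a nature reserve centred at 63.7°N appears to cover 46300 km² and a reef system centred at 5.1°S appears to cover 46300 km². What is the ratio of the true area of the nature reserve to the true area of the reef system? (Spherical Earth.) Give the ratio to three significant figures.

On the plate carrée, areal scale = h·k = 1 × sec φ, so true area = apparent × cos φ.
True area of nature reserve: 46300 × cos(63.7°) = 46300 × 0.4431 = 20510 km².
True area of reef system: 46300 × cos(5.1°) = 46300 × 0.9960 = 46120 km².
Ratio = 20510 / 46120 ≈ 0.445.

0.445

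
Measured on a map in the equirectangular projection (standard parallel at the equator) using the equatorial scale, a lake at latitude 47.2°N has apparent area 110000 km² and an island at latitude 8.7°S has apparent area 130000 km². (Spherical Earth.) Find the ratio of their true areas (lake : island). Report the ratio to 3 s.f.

On the plate carrée, areal scale = h·k = 1 × sec φ, so true area = apparent × cos φ.
True area of lake: 110000 × cos(47.2°) = 110000 × 0.6794 = 74740 km².
True area of island: 130000 × cos(8.7°) = 130000 × 0.9885 = 128500 km².
Ratio = 74740 / 128500 ≈ 0.582.

0.582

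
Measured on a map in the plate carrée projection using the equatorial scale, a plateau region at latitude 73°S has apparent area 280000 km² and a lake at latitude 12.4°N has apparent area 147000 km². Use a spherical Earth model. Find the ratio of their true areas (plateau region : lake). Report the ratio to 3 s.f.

Plate carrée has h = 1 and k = sec φ, giving areal scale sec φ; true area = (apparent area) · cos φ.
True area of plateau region: 280000 × cos(73°) = 280000 × 0.2924 = 81860 km².
True area of lake: 147000 × cos(12.4°) = 147000 × 0.9767 = 143600 km².
Ratio = 81860 / 143600 ≈ 0.570.

0.570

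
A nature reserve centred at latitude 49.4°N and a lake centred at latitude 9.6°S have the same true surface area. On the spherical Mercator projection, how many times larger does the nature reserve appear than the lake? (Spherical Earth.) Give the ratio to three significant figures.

Mercator is conformal with k = sec φ, so areal scale = k² = sec²φ.
At 49.4°: sec²(49.4°) = 1/0.6508² = 2.361.
At 9.6°: sec²(9.6°) = 1/0.9860² = 1.029.
Ratio = 2.361/1.029 = cos²(9.6°)/cos²(49.4°) ≈ 2.30.

2.30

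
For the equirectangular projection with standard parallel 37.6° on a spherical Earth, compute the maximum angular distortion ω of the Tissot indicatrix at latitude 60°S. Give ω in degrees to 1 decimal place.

26.1°

With standard parallel φ₀ = 37.6°, the equirectangular projection gives x = Rλ cos φ₀, y = Rφ, so h = 1 and k = cos 37.6° / cos φ.
At 60°: h = 1.000, k = 1.585; principal scales a = 1.585, b = 1.000.
sin(ω/2) = (a − b)/(a + b) = 0.5846/2.585 = 0.2262, so ω = 2 arcsin(0.2262) ≈ 26.1°.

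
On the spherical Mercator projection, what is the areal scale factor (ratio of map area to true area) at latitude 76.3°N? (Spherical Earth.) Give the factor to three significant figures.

17.8

For Mercator, h = k = sec φ (a conformal cylindrical projection has a single point scale, 1/cos φ).
Areal scale = k² = sec²φ = 1/cos²(76.3°) = 1/0.2368² = 17.83.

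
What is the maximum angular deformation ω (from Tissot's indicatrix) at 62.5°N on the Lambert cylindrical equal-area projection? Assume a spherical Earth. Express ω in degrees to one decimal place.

The Lambert cylindrical equal-area projection is the cylindrical equal-area projection with its standard parallel at the equator (φ₀ = 0). A cylindrical equal-area projection with standard parallel φ₀ has meridian scale h = cos φ / cos φ₀ and parallel scale k = cos φ₀ / cos φ (so areas are preserved, h·k = 1).
At 62.5°: h = 0.4617, k = 2.166; principal scales a = 2.166, b = 0.4617.
sin(ω/2) = (a − b)/(a + b) = 1.704/2.627 = 0.6485, so ω = 2 arcsin(0.6485) ≈ 80.9°.

80.9°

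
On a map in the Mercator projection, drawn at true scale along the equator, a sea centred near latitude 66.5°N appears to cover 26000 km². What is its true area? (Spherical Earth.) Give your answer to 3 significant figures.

4130 km²

The Mercator projection is conformal; its linear scale factor is the same in every direction and equals sec φ = 1/cos φ.
Areal scale = k² = sec²φ = 1/cos²(66.5°) = 1/0.3987² = 6.289.
True area = apparent / (areal scale) = 26000 / 6.289 ≈ 4130 km².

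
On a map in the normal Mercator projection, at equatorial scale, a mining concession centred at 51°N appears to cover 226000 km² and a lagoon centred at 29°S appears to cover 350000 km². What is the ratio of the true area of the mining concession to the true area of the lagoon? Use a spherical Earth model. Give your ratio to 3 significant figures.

0.334

Since Mercator area scale is 1/cos²φ, the true area equals the apparent area multiplied by cos²φ.
True area of mining concession: 226000 × cos²(51°) = 226000 × 0.3960 = 89510 km².
True area of lagoon: 350000 × cos²(29°) = 350000 × 0.7650 = 267700 km².
Ratio = 89510 / 267700 ≈ 0.334.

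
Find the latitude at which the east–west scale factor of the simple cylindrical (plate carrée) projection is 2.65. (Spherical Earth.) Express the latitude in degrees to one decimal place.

67.8°

Plate carrée: h = 1, k = sec φ along parallels.
sec φ = 2.65  ⇒  cos φ = 0.3774  ⇒  φ ≈ 67.8°.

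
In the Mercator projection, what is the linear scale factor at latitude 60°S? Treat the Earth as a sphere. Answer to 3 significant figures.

2.00

For Mercator, h = k = sec φ (a conformal cylindrical projection has a single point scale, 1/cos φ).
k = 1/cos 60° = 1/0.5000 = 2.000.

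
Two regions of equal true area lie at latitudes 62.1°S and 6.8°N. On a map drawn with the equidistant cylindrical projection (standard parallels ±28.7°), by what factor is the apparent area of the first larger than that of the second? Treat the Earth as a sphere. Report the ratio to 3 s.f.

2.12

The equidistant cylindrical projection with φ₀ = 28.7° has h = 1 (meridians true) and k = cos φ₀ / cos φ along parallels.
Areal scale at 62.1°: h·k = 1.000 × 1.875 = 1.875.
Areal scale at 6.8°: h·k = 1.000 × 0.8834 = 0.8834.
Ratio = 1.875/0.8834 ≈ 2.12.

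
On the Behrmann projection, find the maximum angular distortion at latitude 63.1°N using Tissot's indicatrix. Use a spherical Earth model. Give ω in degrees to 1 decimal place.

The Behrmann projection is cylindrical equal-area with φ₀ = 30°. Cylindrical equal-area (φ₀ = 30°): h = cos φ / cos 30° along meridians, k = cos 30° / cos φ along parallels; h·k = 1.
At 63.1°: h = 0.5224, k = 1.914; principal scales a = 1.914, b = 0.5224.
sin(ω/2) = (a − b)/(a + b) = 1.392/2.437 = 0.5712, so ω = 2 arcsin(0.5712) ≈ 69.7°.

69.7°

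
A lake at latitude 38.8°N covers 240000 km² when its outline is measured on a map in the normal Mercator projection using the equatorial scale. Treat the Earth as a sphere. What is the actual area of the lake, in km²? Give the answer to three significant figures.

146000 km²

For Mercator, h = k = sec φ (a conformal cylindrical projection has a single point scale, 1/cos φ).
Areal scale = k² = sec²φ = 1/cos²(38.8°) = 1/0.7793² = 1.646.
True area = apparent / (areal scale) = 240000 / 1.646 ≈ 146000 km².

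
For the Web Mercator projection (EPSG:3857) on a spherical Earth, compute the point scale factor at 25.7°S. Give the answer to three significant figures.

For Mercator, h = k = sec φ (a conformal cylindrical projection has a single point scale, 1/cos φ).
k = 1/cos 25.7° = 1/0.9011 = 1.110.

1.11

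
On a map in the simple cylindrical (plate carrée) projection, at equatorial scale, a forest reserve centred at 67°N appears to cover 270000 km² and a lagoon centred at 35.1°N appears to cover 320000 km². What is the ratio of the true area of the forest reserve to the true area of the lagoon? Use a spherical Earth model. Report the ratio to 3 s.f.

0.403

On the plate carrée, areal scale = h·k = 1 × sec φ, so true area = apparent × cos φ.
True area of forest reserve: 270000 × cos(67°) = 270000 × 0.3907 = 105500 km².
True area of lagoon: 320000 × cos(35.1°) = 320000 × 0.8181 = 261800 km².
Ratio = 105500 / 261800 ≈ 0.403.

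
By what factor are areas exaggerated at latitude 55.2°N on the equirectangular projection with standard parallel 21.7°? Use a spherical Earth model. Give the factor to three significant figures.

In the equirectangular projection with standard parallel φ₀ = 21.7° (x = Rλ cos φ₀, y = Rφ), meridians are true-scale (h = 1) and the parallel scale is k = cos φ₀ / cos φ.
Areal scale = h·k = 1 × cos φ₀ / cos φ; at 55.2°, h = 1.000, k = 1.628, so h·k = 1.628.

1.63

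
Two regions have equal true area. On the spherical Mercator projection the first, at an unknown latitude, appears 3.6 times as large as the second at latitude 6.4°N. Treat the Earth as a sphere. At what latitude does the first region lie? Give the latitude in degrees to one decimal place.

On Mercator, (apparent₁)/(apparent₂) = sec²φ₁ / sec²φ₂ when true areas are equal.
cos²φ₂ / cos²φ₁ = 3.6  ⇒  cos φ₁ = cos 6.4° / √3.6 = 0.9938/1.897 = 0.5238.
φ₁ = arccos(0.5238) ≈ 58.4°.

58.4°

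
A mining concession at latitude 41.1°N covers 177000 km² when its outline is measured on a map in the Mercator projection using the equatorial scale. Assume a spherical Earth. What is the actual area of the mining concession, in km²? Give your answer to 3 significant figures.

101000 km²

The Mercator projection is conformal; its linear scale factor is the same in every direction and equals sec φ = 1/cos φ.
Areal scale = k² = sec²φ = 1/cos²(41.1°) = 1/0.7536² = 1.761.
True area = apparent / (areal scale) = 177000 / 1.761 ≈ 101000 km².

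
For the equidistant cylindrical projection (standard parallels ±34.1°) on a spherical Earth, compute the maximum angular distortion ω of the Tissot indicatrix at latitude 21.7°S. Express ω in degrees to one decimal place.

6.6°

The equidistant cylindrical projection with φ₀ = 34.1° has h = 1 (meridians true) and k = cos φ₀ / cos φ along parallels.
At 21.7°: h = 1.000, k = 0.8912; principal scales a = 1.000, b = 0.8912.
sin(ω/2) = (a − b)/(a + b) = 0.1088/1.891 = 0.05752, so ω = 2 arcsin(0.05752) ≈ 6.6°.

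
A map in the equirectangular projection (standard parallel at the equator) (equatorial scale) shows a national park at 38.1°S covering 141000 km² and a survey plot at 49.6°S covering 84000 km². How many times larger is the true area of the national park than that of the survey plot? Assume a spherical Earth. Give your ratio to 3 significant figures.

2.04

On the plate carrée, areal scale = h·k = 1 × sec φ, so true area = apparent × cos φ.
True area of national park: 141000 × cos(38.1°) = 141000 × 0.7869 = 111000 km².
True area of survey plot: 84000 × cos(49.6°) = 84000 × 0.6481 = 54440 km².
Ratio = 111000 / 54440 ≈ 2.04.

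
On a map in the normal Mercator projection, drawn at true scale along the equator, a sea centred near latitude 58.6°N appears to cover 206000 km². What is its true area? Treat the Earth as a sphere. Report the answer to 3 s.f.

The Mercator projection is conformal; its linear scale factor is the same in every direction and equals sec φ = 1/cos φ.
Areal scale = k² = sec²φ = 1/cos²(58.6°) = 1/0.5210² = 3.684.
True area = apparent / (areal scale) = 206000 / 3.684 ≈ 55900 km².

55900 km²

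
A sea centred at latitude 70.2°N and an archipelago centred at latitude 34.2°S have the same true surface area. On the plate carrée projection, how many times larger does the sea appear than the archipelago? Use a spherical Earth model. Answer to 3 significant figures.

Plate carrée maps x = Rλ, y = Rφ. The meridian scale is h = 1 and the parallel scale is k = 1/cos φ = sec φ.
Areal scale at 70.2°: h·k = 1.000 × 2.952 = 2.952.
Areal scale at 34.2°: h·k = 1.000 × 1.209 = 1.209.
Ratio = 2.952/1.209 ≈ 2.44.

2.44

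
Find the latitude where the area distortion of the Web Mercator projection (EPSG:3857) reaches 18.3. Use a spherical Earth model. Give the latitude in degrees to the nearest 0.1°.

Mercator areal scale is sec²φ.
sec²φ = 18.3  ⇒  cos²φ = 0.05464  ⇒  cos φ = 0.2338.
φ = arccos(0.2338) ≈ 76.5°.

76.5°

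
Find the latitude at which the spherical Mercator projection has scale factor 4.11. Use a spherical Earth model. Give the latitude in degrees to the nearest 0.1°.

Mercator scale is k = sec φ = 1/cos φ.
1/cos φ = 4.11  ⇒  cos φ = 0.2433  ⇒  φ = arccos(0.2433) ≈ 75.9°.

75.9°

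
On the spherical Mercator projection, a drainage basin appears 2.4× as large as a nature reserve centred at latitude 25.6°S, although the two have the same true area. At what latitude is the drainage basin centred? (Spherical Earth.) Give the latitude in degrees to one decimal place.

Mercator areal scale is sec²φ, so apparent-area ratio = sec²φ₁ / sec²φ₂ = cos²φ₂ / cos²φ₁.
cos²φ₂ / cos²φ₁ = 2.4  ⇒  cos φ₁ = cos 25.6° / √2.4 = 0.9018/1.549 = 0.5821.
φ₁ = arccos(0.5821) ≈ 54.4°.

54.4°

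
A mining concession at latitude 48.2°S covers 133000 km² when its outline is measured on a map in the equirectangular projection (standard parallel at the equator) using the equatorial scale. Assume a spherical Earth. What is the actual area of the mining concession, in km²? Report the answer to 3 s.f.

In the plate carrée (x = Rλ, y = Rφ), meridians are true-scale (h = 1) and parallels are stretched by k = sec φ.
Areal scale = h·k = 1 × sec φ; at 48.2°, h = 1.000, k = 1.500, so h·k = 1.500.
True area = apparent / (areal scale) = 133000 / 1.500 ≈ 88600 km².

88600 km²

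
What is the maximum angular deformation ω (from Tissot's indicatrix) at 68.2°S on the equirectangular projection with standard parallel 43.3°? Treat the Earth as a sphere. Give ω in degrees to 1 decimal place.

The equidistant cylindrical projection with φ₀ = 43.3° has h = 1 (meridians true) and k = cos φ₀ / cos φ along parallels.
At 68.2°: h = 1.000, k = 1.960; principal scales a = 1.960, b = 1.000.
sin(ω/2) = (a − b)/(a + b) = 0.9597/2.960 = 0.3243, so ω = 2 arcsin(0.3243) ≈ 37.8°.

37.8°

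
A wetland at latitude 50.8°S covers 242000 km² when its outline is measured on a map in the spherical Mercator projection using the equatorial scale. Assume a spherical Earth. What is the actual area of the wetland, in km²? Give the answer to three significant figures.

96700 km²

The Mercator projection is conformal; its linear scale factor is the same in every direction and equals sec φ = 1/cos φ.
Areal scale = k² = sec²φ = 1/cos²(50.8°) = 1/0.6320² = 2.503.
True area = apparent / (areal scale) = 242000 / 2.503 ≈ 96700 km².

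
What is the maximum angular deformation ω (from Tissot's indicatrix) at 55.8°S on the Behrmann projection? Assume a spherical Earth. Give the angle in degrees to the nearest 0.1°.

48.1°

Behrmann is a cylindrical equal-area projection with standard parallels at ±30°. A cylindrical equal-area projection with standard parallel φ₀ has meridian scale h = cos φ / cos φ₀ and parallel scale k = cos φ₀ / cos φ (so areas are preserved, h·k = 1).
At 55.8°: h = 0.6490, k = 1.541; principal scales a = 1.541, b = 0.6490.
sin(ω/2) = (a − b)/(a + b) = 0.8917/2.190 = 0.4072, so ω = 2 arcsin(0.4072) ≈ 48.1°.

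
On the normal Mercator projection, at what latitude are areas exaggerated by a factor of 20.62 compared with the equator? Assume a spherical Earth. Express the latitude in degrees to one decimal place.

Mercator areal scale is sec²φ.
sec²φ = 20.62  ⇒  cos²φ = 0.04850  ⇒  cos φ = 0.2202.
φ = arccos(0.2202) ≈ 77.3°.

77.3°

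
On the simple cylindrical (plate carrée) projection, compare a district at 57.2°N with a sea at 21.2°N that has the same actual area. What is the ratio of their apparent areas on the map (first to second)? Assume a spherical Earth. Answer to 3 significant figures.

Plate carrée maps x = Rλ, y = Rφ. The meridian scale is h = 1 and the parallel scale is k = 1/cos φ = sec φ.
Areal scale at 57.2°: h·k = 1.000 × 1.846 = 1.846.
Areal scale at 21.2°: h·k = 1.000 × 1.073 = 1.073.
Ratio = 1.846/1.073 ≈ 1.72.

1.72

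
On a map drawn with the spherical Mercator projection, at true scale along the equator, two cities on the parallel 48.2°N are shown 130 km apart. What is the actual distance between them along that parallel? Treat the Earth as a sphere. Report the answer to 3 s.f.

86.6 km

Mercator is conformal, so the point scale is isotropic: h = k = sec φ = 1/cos φ.
Along the parallel at 48.2°, map distances are exaggerated by k = sec 48.2° = 1.500.
True distance = 130 / 1.500 = 130 × cos 48.2° ≈ 86.6 km.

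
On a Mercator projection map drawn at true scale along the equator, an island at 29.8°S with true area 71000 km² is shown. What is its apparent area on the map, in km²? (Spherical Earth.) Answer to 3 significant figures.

94300 km²

The Mercator projection is conformal; its linear scale factor is the same in every direction and equals sec φ = 1/cos φ.
Areal scale = k² = sec²φ = 1/cos²(29.8°) = 1/0.8678² = 1.328.
Apparent area = 71000 × 1.328 ≈ 94300 km².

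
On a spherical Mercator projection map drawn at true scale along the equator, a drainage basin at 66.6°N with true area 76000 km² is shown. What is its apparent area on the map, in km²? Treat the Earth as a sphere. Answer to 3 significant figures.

482000 km²

Mercator is conformal, so the point scale is isotropic: h = k = sec φ = 1/cos φ.
Areal scale = k² = sec²φ = 1/cos²(66.6°) = 1/0.3971² = 6.340.
Apparent area = 76000 × 6.340 ≈ 482000 km².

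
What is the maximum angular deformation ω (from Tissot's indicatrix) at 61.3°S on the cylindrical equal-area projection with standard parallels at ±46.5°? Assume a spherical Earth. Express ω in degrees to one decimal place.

A cylindrical equal-area projection with standard parallel φ₀ has meridian scale h = cos φ / cos φ₀ and parallel scale k = cos φ₀ / cos φ (so areas are preserved, h·k = 1).
At 61.3°: h = 0.6976, k = 1.433; principal scales a = 1.433, b = 0.6976.
sin(ω/2) = (a − b)/(a + b) = 0.7358/2.131 = 0.3453, so ω = 2 arcsin(0.3453) ≈ 40.4°.

40.4°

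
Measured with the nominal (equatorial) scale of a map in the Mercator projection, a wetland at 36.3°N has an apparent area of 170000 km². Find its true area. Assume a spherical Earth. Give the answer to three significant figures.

Mercator is conformal, so the point scale is isotropic: h = k = sec φ = 1/cos φ.
Areal scale = k² = sec²φ = 1/cos²(36.3°) = 1/0.8059² = 1.540.
True area = apparent / (areal scale) = 170000 / 1.540 ≈ 110000 km².

110000 km²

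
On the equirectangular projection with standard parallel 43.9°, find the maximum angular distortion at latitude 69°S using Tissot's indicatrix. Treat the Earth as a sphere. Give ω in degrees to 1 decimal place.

39.2°

With standard parallel φ₀ = 43.9°, the equirectangular projection gives x = Rλ cos φ₀, y = Rφ, so h = 1 and k = cos 43.9° / cos φ.
At 69°: h = 1.000, k = 2.011; principal scales a = 2.011, b = 1.000.
sin(ω/2) = (a − b)/(a + b) = 1.011/3.011 = 0.3357, so ω = 2 arcsin(0.3357) ≈ 39.2°.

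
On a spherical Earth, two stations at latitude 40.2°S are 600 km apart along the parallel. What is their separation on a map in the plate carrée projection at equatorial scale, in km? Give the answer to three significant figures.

Plate carrée maps x = Rλ, y = Rφ. The meridian scale is h = 1 and the parallel scale is k = 1/cos φ = sec φ.
Along the parallel, k = sec 40.2° = 1/0.7638 = 1.309.
Map distance = 600 × 1.309 ≈ 786 km.

786 km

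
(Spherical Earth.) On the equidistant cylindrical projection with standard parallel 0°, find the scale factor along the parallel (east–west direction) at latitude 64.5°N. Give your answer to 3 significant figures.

2.32

For the equirectangular projection with φ₀ = 0 (plate carrée), h = 1 along meridians and k = sec φ along parallels.
k = 1/cos 64.5° = 1/0.4305 = 2.323.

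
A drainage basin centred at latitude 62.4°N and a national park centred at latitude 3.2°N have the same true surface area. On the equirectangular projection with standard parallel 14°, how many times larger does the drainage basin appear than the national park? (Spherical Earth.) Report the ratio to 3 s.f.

In the equirectangular projection with standard parallel φ₀ = 14° (x = Rλ cos φ₀, y = Rφ), meridians are true-scale (h = 1) and the parallel scale is k = cos φ₀ / cos φ.
Areal scale at 62.4°: h·k = 1.000 × 2.094 = 2.094.
Areal scale at 3.2°: h·k = 1.000 × 0.9718 = 0.9718.
Ratio = 2.094/0.9718 ≈ 2.16.

2.16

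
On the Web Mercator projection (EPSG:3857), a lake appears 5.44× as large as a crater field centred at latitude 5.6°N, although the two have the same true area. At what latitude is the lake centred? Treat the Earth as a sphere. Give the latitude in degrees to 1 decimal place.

64.7°

For equal true areas on Mercator, apparent areas scale as sec²φ, so the ratio is cos²φ₂ / cos²φ₁.
cos²φ₂ / cos²φ₁ = 5.44  ⇒  cos φ₁ = cos 5.6° / √5.44 = 0.9952/2.332 = 0.4267.
φ₁ = arccos(0.4267) ≈ 64.7°.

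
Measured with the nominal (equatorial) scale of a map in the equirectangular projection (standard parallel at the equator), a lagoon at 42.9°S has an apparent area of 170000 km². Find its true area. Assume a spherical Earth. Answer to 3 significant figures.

125000 km²

For the equirectangular projection with φ₀ = 0 (plate carrée), h = 1 along meridians and k = sec φ along parallels.
Areal scale = h·k = 1 × sec φ; at 42.9°, h = 1.000, k = 1.365, so h·k = 1.365.
True area = apparent / (areal scale) = 170000 / 1.365 ≈ 125000 km².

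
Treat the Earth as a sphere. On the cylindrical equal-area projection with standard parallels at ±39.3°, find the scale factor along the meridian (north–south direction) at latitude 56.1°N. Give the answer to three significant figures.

A cylindrical equal-area projection with standard parallel φ₀ has meridian scale h = cos φ / cos φ₀ and parallel scale k = cos φ₀ / cos φ (so areas are preserved, h·k = 1).
h = cos 56.1° / cos 39.3° = 0.5577/0.7738 = 0.7207.

0.721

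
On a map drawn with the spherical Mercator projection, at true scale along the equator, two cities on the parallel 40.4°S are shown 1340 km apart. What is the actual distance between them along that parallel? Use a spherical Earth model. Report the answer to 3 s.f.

Mercator is conformal, so the point scale is isotropic: h = k = sec φ = 1/cos φ.
Along the parallel at 40.4°, map distances are exaggerated by k = sec 40.4° = 1.313.
True distance = 1340 / 1.313 = 1340 × cos 40.4° ≈ 1020 km.

1020 km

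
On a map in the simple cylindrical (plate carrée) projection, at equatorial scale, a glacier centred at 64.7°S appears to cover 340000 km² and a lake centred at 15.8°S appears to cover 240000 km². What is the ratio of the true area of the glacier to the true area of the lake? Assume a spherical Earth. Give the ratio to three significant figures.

0.629

On the plate carrée, areal scale = h·k = 1 × sec φ, so true area = apparent × cos φ.
True area of glacier: 340000 × cos(64.7°) = 340000 × 0.4274 = 145300 km².
True area of lake: 240000 × cos(15.8°) = 240000 × 0.9622 = 230900 km².
Ratio = 145300 / 230900 ≈ 0.629.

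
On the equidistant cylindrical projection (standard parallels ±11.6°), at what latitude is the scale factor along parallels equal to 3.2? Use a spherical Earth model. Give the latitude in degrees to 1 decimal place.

72.2°

In the equirectangular projection with standard parallel φ₀ = 11.6° (x = Rλ cos φ₀, y = Rφ), meridians are true-scale (h = 1) and the parallel scale is k = cos φ₀ / cos φ.
k = cos φ₀ / cos φ = 3.2  ⇒  cos φ = cos 11.6° / 3.2 = 0.3061.
φ = arccos(0.3061) ≈ 72.2°.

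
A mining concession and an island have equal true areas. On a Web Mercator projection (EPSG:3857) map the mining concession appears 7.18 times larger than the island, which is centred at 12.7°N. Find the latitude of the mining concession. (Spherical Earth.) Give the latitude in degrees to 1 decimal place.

For equal true areas on Mercator, apparent areas scale as sec²φ, so the ratio is cos²φ₂ / cos²φ₁.
cos²φ₂ / cos²φ₁ = 7.18  ⇒  cos φ₁ = cos 12.7° / √7.18 = 0.9755/2.680 = 0.3641.
φ₁ = arccos(0.3641) ≈ 68.6°.

68.6°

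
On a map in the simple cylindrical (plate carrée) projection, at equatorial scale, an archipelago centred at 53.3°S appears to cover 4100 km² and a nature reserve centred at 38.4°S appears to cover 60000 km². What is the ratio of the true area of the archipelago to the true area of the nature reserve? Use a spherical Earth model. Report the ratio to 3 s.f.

On the plate carrée, areal scale = h·k = 1 × sec φ, so true area = apparent × cos φ.
True area of archipelago: 4100 × cos(53.3°) = 4100 × 0.5976 = 2450 km².
True area of nature reserve: 60000 × cos(38.4°) = 60000 × 0.7837 = 47020 km².
Ratio = 2450 / 47020 ≈ 0.0521.

0.0521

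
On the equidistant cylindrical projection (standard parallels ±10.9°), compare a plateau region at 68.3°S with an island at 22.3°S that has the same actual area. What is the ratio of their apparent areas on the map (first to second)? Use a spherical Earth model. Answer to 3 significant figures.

The equidistant cylindrical projection with φ₀ = 10.9° has h = 1 (meridians true) and k = cos φ₀ / cos φ along parallels.
Areal scale at 68.3°: h·k = 1.000 × 2.656 = 2.656.
Areal scale at 22.3°: h·k = 1.000 × 1.061 = 1.061.
Ratio = 2.656/1.061 ≈ 2.50.

2.50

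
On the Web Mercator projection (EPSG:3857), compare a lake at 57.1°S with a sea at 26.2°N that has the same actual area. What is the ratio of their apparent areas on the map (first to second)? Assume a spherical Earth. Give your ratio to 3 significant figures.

Mercator is conformal with k = sec φ, so areal scale = k² = sec²φ.
At 57.1°: sec²(57.1°) = 1/0.5432² = 3.389.
At 26.2°: sec²(26.2°) = 1/0.8973² = 1.242.
Ratio = 3.389/1.242 = cos²(26.2°)/cos²(57.1°) ≈ 2.73.

2.73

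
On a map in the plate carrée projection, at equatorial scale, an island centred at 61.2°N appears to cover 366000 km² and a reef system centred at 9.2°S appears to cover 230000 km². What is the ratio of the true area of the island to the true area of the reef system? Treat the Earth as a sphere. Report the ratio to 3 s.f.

0.777

On the plate carrée, areal scale = h·k = 1 × sec φ, so true area = apparent × cos φ.
True area of island: 366000 × cos(61.2°) = 366000 × 0.4818 = 176300 km².
True area of reef system: 230000 × cos(9.2°) = 230000 × 0.9871 = 227000 km².
Ratio = 176300 / 227000 ≈ 0.777.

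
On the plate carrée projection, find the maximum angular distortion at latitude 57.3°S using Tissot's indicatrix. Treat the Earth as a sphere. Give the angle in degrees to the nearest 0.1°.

For the equirectangular projection with φ₀ = 0 (plate carrée), h = 1 along meridians and k = sec φ along parallels.
At 57.3°: h = 1.000, k = 1.851; principal scales a = 1.851, b = 1.000.
sin(ω/2) = (a − b)/(a + b) = 0.8510/2.851 = 0.2985, so ω = 2 arcsin(0.2985) ≈ 34.7°.

34.7°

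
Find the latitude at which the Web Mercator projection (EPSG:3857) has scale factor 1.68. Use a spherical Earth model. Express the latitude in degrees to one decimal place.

Mercator scale is k = sec φ = 1/cos φ.
1/cos φ = 1.68  ⇒  cos φ = 0.5952  ⇒  φ = arccos(0.5952) ≈ 53.5°.

53.5°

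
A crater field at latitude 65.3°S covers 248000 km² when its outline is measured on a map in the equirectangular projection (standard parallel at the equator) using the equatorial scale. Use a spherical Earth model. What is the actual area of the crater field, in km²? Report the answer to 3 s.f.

In the plate carrée (x = Rλ, y = Rφ), meridians are true-scale (h = 1) and parallels are stretched by k = sec φ.
Areal scale = h·k = 1 × sec φ; at 65.3°, h = 1.000, k = 2.393, so h·k = 2.393.
True area = apparent / (areal scale) = 248000 / 2.393 ≈ 104000 km².

104000 km²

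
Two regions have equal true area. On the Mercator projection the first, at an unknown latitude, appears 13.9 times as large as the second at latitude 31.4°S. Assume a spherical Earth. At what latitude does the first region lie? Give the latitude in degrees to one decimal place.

76.8°

For equal true areas on Mercator, apparent areas scale as sec²φ, so the ratio is cos²φ₂ / cos²φ₁.
cos²φ₂ / cos²φ₁ = 13.9  ⇒  cos φ₁ = cos 31.4° / √13.9 = 0.8536/3.728 = 0.2289.
φ₁ = arccos(0.2289) ≈ 76.8°.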